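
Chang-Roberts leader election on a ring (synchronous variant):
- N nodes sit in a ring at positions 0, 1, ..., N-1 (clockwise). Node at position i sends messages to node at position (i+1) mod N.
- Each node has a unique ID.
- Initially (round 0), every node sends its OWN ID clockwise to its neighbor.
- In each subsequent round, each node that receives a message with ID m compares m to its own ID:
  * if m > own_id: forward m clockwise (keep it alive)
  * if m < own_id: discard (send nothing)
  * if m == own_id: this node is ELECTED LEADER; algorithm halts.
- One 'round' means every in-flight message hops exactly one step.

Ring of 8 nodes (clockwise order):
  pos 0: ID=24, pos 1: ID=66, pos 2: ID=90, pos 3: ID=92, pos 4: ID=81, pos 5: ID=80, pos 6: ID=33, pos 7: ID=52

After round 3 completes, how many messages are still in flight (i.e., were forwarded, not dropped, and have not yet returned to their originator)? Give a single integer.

Round 1: pos1(id66) recv 24: drop; pos2(id90) recv 66: drop; pos3(id92) recv 90: drop; pos4(id81) recv 92: fwd; pos5(id80) recv 81: fwd; pos6(id33) recv 80: fwd; pos7(id52) recv 33: drop; pos0(id24) recv 52: fwd
Round 2: pos5(id80) recv 92: fwd; pos6(id33) recv 81: fwd; pos7(id52) recv 80: fwd; pos1(id66) recv 52: drop
Round 3: pos6(id33) recv 92: fwd; pos7(id52) recv 81: fwd; pos0(id24) recv 80: fwd
After round 3: 3 messages still in flight

Answer: 3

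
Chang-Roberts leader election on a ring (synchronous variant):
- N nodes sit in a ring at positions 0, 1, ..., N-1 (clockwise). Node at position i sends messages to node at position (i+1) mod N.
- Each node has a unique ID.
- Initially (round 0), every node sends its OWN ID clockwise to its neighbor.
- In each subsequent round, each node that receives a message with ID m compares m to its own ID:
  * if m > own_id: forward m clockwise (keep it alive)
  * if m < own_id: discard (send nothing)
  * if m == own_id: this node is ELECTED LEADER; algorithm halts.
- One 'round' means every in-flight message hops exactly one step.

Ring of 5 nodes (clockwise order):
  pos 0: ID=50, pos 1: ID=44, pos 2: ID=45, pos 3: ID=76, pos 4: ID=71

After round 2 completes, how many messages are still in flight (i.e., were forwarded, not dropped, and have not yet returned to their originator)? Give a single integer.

Answer: 3

Derivation:
Round 1: pos1(id44) recv 50: fwd; pos2(id45) recv 44: drop; pos3(id76) recv 45: drop; pos4(id71) recv 76: fwd; pos0(id50) recv 71: fwd
Round 2: pos2(id45) recv 50: fwd; pos0(id50) recv 76: fwd; pos1(id44) recv 71: fwd
After round 2: 3 messages still in flight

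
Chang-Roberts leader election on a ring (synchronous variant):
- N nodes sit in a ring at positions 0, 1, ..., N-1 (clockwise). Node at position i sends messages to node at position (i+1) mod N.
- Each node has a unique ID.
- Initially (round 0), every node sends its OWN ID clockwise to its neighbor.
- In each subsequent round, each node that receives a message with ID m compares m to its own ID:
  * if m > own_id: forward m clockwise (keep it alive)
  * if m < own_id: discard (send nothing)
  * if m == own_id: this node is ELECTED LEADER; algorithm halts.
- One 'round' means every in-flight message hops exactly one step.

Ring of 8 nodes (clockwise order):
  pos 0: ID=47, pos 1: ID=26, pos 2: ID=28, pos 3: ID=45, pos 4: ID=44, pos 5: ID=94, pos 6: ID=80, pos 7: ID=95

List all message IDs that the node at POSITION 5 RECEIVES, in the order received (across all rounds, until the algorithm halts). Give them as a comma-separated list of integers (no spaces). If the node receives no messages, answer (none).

Round 1: pos1(id26) recv 47: fwd; pos2(id28) recv 26: drop; pos3(id45) recv 28: drop; pos4(id44) recv 45: fwd; pos5(id94) recv 44: drop; pos6(id80) recv 94: fwd; pos7(id95) recv 80: drop; pos0(id47) recv 95: fwd
Round 2: pos2(id28) recv 47: fwd; pos5(id94) recv 45: drop; pos7(id95) recv 94: drop; pos1(id26) recv 95: fwd
Round 3: pos3(id45) recv 47: fwd; pos2(id28) recv 95: fwd
Round 4: pos4(id44) recv 47: fwd; pos3(id45) recv 95: fwd
Round 5: pos5(id94) recv 47: drop; pos4(id44) recv 95: fwd
Round 6: pos5(id94) recv 95: fwd
Round 7: pos6(id80) recv 95: fwd
Round 8: pos7(id95) recv 95: ELECTED

Answer: 44,45,47,95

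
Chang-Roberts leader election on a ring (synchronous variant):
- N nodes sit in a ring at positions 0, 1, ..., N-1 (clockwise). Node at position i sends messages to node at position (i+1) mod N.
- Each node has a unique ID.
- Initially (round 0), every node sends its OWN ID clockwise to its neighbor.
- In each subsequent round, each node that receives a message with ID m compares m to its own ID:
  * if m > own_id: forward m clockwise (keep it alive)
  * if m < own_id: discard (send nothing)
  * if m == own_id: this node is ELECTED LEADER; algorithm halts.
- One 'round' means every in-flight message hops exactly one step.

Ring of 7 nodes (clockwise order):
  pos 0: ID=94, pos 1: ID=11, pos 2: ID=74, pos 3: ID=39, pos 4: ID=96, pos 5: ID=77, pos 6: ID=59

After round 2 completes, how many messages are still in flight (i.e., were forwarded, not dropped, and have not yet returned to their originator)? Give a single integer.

Round 1: pos1(id11) recv 94: fwd; pos2(id74) recv 11: drop; pos3(id39) recv 74: fwd; pos4(id96) recv 39: drop; pos5(id77) recv 96: fwd; pos6(id59) recv 77: fwd; pos0(id94) recv 59: drop
Round 2: pos2(id74) recv 94: fwd; pos4(id96) recv 74: drop; pos6(id59) recv 96: fwd; pos0(id94) recv 77: drop
After round 2: 2 messages still in flight

Answer: 2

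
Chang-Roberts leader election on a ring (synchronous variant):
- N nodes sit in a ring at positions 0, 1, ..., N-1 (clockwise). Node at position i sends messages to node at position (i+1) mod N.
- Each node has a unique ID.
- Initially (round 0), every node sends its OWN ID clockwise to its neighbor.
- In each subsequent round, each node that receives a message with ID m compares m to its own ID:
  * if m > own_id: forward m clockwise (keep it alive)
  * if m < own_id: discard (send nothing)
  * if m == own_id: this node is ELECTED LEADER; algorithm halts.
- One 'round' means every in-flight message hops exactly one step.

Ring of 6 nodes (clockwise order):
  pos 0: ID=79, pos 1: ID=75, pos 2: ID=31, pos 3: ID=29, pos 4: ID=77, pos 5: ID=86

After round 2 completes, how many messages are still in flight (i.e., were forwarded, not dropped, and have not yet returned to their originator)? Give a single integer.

Round 1: pos1(id75) recv 79: fwd; pos2(id31) recv 75: fwd; pos3(id29) recv 31: fwd; pos4(id77) recv 29: drop; pos5(id86) recv 77: drop; pos0(id79) recv 86: fwd
Round 2: pos2(id31) recv 79: fwd; pos3(id29) recv 75: fwd; pos4(id77) recv 31: drop; pos1(id75) recv 86: fwd
After round 2: 3 messages still in flight

Answer: 3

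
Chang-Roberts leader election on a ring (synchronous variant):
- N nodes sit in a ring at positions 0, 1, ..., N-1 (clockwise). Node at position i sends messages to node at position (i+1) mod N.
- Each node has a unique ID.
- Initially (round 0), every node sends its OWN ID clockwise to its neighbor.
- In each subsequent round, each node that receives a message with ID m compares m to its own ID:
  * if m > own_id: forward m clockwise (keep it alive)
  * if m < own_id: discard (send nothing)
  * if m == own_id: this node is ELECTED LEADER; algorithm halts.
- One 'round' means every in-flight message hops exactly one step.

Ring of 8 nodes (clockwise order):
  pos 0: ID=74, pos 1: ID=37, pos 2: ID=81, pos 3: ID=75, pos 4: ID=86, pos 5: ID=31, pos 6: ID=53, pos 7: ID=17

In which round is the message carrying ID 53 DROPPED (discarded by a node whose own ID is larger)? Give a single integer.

Answer: 2

Derivation:
Round 1: pos1(id37) recv 74: fwd; pos2(id81) recv 37: drop; pos3(id75) recv 81: fwd; pos4(id86) recv 75: drop; pos5(id31) recv 86: fwd; pos6(id53) recv 31: drop; pos7(id17) recv 53: fwd; pos0(id74) recv 17: drop
Round 2: pos2(id81) recv 74: drop; pos4(id86) recv 81: drop; pos6(id53) recv 86: fwd; pos0(id74) recv 53: drop
Round 3: pos7(id17) recv 86: fwd
Round 4: pos0(id74) recv 86: fwd
Round 5: pos1(id37) recv 86: fwd
Round 6: pos2(id81) recv 86: fwd
Round 7: pos3(id75) recv 86: fwd
Round 8: pos4(id86) recv 86: ELECTED
Message ID 53 originates at pos 6; dropped at pos 0 in round 2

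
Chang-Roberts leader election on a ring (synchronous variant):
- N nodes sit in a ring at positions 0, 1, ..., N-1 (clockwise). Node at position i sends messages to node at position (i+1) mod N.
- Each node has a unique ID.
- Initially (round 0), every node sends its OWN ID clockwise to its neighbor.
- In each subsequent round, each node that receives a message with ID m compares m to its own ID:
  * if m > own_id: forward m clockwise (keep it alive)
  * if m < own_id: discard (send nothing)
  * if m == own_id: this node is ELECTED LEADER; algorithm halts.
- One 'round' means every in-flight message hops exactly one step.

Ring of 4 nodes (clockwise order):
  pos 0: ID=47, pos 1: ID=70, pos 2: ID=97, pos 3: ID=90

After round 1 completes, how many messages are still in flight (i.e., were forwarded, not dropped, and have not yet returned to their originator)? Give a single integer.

Round 1: pos1(id70) recv 47: drop; pos2(id97) recv 70: drop; pos3(id90) recv 97: fwd; pos0(id47) recv 90: fwd
After round 1: 2 messages still in flight

Answer: 2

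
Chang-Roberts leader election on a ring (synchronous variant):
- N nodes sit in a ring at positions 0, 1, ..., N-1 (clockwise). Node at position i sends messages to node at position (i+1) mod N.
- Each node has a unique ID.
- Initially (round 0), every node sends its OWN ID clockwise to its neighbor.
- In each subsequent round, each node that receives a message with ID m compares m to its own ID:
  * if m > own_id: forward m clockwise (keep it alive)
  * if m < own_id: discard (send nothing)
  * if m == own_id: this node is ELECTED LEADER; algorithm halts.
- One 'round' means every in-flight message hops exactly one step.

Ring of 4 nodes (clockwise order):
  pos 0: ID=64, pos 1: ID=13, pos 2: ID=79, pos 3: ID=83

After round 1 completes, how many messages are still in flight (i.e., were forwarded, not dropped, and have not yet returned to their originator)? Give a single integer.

Round 1: pos1(id13) recv 64: fwd; pos2(id79) recv 13: drop; pos3(id83) recv 79: drop; pos0(id64) recv 83: fwd
After round 1: 2 messages still in flight

Answer: 2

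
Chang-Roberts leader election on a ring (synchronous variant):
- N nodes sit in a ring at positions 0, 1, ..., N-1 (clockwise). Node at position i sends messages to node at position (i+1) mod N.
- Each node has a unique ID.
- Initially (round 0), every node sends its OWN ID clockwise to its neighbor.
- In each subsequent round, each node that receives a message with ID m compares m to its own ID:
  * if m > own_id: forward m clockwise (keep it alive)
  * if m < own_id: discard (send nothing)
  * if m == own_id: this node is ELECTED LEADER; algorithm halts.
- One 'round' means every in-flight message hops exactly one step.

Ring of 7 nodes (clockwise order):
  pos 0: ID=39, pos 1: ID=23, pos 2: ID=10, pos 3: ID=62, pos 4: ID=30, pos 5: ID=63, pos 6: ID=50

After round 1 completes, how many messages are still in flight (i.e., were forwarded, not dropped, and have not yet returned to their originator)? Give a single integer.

Round 1: pos1(id23) recv 39: fwd; pos2(id10) recv 23: fwd; pos3(id62) recv 10: drop; pos4(id30) recv 62: fwd; pos5(id63) recv 30: drop; pos6(id50) recv 63: fwd; pos0(id39) recv 50: fwd
After round 1: 5 messages still in flight

Answer: 5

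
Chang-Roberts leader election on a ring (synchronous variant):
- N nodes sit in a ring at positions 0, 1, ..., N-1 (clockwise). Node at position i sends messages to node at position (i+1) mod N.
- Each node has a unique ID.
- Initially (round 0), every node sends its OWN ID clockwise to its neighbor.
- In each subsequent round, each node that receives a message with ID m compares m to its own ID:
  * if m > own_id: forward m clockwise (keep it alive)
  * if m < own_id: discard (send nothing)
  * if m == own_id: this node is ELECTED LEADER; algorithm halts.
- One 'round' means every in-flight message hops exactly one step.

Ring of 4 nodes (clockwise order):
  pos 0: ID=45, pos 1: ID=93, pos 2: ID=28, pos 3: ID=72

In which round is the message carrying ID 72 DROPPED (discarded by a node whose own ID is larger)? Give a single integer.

Answer: 2

Derivation:
Round 1: pos1(id93) recv 45: drop; pos2(id28) recv 93: fwd; pos3(id72) recv 28: drop; pos0(id45) recv 72: fwd
Round 2: pos3(id72) recv 93: fwd; pos1(id93) recv 72: drop
Round 3: pos0(id45) recv 93: fwd
Round 4: pos1(id93) recv 93: ELECTED
Message ID 72 originates at pos 3; dropped at pos 1 in round 2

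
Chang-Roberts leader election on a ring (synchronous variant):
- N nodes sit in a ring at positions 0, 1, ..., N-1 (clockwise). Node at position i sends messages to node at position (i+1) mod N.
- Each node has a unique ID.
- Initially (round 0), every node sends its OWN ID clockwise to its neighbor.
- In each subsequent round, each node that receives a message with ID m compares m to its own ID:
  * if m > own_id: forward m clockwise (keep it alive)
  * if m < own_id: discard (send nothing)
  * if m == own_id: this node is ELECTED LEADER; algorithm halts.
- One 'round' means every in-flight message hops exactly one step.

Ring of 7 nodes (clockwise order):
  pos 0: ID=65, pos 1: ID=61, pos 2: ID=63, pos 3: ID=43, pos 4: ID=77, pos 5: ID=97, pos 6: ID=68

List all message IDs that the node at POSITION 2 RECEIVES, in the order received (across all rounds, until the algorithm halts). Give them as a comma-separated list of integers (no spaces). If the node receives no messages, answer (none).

Answer: 61,65,68,97

Derivation:
Round 1: pos1(id61) recv 65: fwd; pos2(id63) recv 61: drop; pos3(id43) recv 63: fwd; pos4(id77) recv 43: drop; pos5(id97) recv 77: drop; pos6(id68) recv 97: fwd; pos0(id65) recv 68: fwd
Round 2: pos2(id63) recv 65: fwd; pos4(id77) recv 63: drop; pos0(id65) recv 97: fwd; pos1(id61) recv 68: fwd
Round 3: pos3(id43) recv 65: fwd; pos1(id61) recv 97: fwd; pos2(id63) recv 68: fwd
Round 4: pos4(id77) recv 65: drop; pos2(id63) recv 97: fwd; pos3(id43) recv 68: fwd
Round 5: pos3(id43) recv 97: fwd; pos4(id77) recv 68: drop
Round 6: pos4(id77) recv 97: fwd
Round 7: pos5(id97) recv 97: ELECTED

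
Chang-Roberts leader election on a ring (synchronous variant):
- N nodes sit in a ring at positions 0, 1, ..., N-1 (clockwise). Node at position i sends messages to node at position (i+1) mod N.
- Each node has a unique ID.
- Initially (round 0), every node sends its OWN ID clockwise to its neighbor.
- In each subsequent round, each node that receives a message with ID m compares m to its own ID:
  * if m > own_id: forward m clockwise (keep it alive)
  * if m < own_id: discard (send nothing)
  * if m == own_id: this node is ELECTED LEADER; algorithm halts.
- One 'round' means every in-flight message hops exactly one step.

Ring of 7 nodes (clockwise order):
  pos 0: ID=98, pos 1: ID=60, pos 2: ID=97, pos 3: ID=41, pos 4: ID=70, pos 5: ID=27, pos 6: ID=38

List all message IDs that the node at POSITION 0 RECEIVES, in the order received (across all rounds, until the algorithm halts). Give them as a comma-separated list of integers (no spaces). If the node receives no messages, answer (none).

Answer: 38,70,97,98

Derivation:
Round 1: pos1(id60) recv 98: fwd; pos2(id97) recv 60: drop; pos3(id41) recv 97: fwd; pos4(id70) recv 41: drop; pos5(id27) recv 70: fwd; pos6(id38) recv 27: drop; pos0(id98) recv 38: drop
Round 2: pos2(id97) recv 98: fwd; pos4(id70) recv 97: fwd; pos6(id38) recv 70: fwd
Round 3: pos3(id41) recv 98: fwd; pos5(id27) recv 97: fwd; pos0(id98) recv 70: drop
Round 4: pos4(id70) recv 98: fwd; pos6(id38) recv 97: fwd
Round 5: pos5(id27) recv 98: fwd; pos0(id98) recv 97: drop
Round 6: pos6(id38) recv 98: fwd
Round 7: pos0(id98) recv 98: ELECTED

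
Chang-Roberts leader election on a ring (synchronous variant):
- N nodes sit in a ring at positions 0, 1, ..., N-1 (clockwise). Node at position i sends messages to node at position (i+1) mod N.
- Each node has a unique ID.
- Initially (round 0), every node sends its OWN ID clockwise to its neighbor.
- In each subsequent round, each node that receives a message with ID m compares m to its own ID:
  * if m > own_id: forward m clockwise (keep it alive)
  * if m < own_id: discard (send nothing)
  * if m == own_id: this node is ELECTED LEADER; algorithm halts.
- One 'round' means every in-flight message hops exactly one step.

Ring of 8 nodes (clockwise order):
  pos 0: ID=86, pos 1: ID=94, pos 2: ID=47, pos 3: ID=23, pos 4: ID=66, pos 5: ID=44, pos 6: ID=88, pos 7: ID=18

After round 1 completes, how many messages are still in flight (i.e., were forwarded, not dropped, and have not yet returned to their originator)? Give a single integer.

Answer: 4

Derivation:
Round 1: pos1(id94) recv 86: drop; pos2(id47) recv 94: fwd; pos3(id23) recv 47: fwd; pos4(id66) recv 23: drop; pos5(id44) recv 66: fwd; pos6(id88) recv 44: drop; pos7(id18) recv 88: fwd; pos0(id86) recv 18: drop
After round 1: 4 messages still in flight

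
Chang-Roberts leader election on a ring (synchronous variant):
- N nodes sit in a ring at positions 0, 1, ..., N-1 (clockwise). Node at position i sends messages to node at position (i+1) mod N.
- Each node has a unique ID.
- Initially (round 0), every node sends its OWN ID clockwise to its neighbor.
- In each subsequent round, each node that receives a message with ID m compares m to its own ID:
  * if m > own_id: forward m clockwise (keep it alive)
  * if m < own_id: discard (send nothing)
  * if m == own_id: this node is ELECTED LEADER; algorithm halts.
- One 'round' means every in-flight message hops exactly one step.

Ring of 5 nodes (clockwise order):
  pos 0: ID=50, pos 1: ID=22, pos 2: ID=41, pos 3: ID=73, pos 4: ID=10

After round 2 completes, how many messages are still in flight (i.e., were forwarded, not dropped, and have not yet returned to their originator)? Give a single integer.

Round 1: pos1(id22) recv 50: fwd; pos2(id41) recv 22: drop; pos3(id73) recv 41: drop; pos4(id10) recv 73: fwd; pos0(id50) recv 10: drop
Round 2: pos2(id41) recv 50: fwd; pos0(id50) recv 73: fwd
After round 2: 2 messages still in flight

Answer: 2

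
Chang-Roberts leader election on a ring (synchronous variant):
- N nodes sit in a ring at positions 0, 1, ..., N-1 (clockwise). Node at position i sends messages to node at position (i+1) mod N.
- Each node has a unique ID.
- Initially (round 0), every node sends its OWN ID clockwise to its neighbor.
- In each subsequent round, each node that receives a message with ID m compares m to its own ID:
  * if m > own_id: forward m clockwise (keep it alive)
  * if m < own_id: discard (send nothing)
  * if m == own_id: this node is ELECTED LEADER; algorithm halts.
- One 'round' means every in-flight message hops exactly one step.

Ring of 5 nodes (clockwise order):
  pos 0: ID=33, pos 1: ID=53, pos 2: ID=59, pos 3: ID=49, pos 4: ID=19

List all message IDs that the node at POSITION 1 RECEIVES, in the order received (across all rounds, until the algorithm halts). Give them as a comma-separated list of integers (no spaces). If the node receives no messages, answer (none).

Answer: 33,49,59

Derivation:
Round 1: pos1(id53) recv 33: drop; pos2(id59) recv 53: drop; pos3(id49) recv 59: fwd; pos4(id19) recv 49: fwd; pos0(id33) recv 19: drop
Round 2: pos4(id19) recv 59: fwd; pos0(id33) recv 49: fwd
Round 3: pos0(id33) recv 59: fwd; pos1(id53) recv 49: drop
Round 4: pos1(id53) recv 59: fwd
Round 5: pos2(id59) recv 59: ELECTED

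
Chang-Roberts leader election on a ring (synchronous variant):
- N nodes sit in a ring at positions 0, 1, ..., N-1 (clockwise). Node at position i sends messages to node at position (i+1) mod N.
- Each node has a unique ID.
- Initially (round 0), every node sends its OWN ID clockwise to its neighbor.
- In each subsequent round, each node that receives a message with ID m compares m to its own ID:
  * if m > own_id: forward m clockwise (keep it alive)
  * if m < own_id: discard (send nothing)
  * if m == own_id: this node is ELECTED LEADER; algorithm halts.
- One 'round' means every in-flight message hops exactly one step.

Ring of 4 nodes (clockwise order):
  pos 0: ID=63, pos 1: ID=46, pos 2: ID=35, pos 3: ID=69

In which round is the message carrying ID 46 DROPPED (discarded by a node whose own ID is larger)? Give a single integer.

Answer: 2

Derivation:
Round 1: pos1(id46) recv 63: fwd; pos2(id35) recv 46: fwd; pos3(id69) recv 35: drop; pos0(id63) recv 69: fwd
Round 2: pos2(id35) recv 63: fwd; pos3(id69) recv 46: drop; pos1(id46) recv 69: fwd
Round 3: pos3(id69) recv 63: drop; pos2(id35) recv 69: fwd
Round 4: pos3(id69) recv 69: ELECTED
Message ID 46 originates at pos 1; dropped at pos 3 in round 2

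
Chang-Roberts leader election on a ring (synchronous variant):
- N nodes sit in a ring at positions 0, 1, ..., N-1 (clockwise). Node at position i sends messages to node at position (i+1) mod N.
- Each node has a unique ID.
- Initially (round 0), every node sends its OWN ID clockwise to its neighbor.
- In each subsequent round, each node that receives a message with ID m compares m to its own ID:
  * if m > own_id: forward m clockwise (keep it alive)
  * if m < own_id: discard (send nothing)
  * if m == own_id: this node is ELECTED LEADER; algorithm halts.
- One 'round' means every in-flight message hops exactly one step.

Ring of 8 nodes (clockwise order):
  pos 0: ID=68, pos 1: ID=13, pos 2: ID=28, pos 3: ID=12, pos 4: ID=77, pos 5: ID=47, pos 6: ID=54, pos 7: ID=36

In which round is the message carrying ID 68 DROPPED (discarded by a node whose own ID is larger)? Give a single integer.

Round 1: pos1(id13) recv 68: fwd; pos2(id28) recv 13: drop; pos3(id12) recv 28: fwd; pos4(id77) recv 12: drop; pos5(id47) recv 77: fwd; pos6(id54) recv 47: drop; pos7(id36) recv 54: fwd; pos0(id68) recv 36: drop
Round 2: pos2(id28) recv 68: fwd; pos4(id77) recv 28: drop; pos6(id54) recv 77: fwd; pos0(id68) recv 54: drop
Round 3: pos3(id12) recv 68: fwd; pos7(id36) recv 77: fwd
Round 4: pos4(id77) recv 68: drop; pos0(id68) recv 77: fwd
Round 5: pos1(id13) recv 77: fwd
Round 6: pos2(id28) recv 77: fwd
Round 7: pos3(id12) recv 77: fwd
Round 8: pos4(id77) recv 77: ELECTED
Message ID 68 originates at pos 0; dropped at pos 4 in round 4

Answer: 4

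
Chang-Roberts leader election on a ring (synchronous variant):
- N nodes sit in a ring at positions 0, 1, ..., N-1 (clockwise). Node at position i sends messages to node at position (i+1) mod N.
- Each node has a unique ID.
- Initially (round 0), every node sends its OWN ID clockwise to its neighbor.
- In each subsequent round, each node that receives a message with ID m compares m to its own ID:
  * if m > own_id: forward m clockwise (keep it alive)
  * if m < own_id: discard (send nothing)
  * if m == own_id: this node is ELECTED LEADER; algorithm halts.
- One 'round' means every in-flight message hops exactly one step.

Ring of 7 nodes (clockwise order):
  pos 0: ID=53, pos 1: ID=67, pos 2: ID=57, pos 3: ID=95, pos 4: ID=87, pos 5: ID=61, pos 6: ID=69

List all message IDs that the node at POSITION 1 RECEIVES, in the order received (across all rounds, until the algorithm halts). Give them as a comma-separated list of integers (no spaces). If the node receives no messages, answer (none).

Answer: 53,69,87,95

Derivation:
Round 1: pos1(id67) recv 53: drop; pos2(id57) recv 67: fwd; pos3(id95) recv 57: drop; pos4(id87) recv 95: fwd; pos5(id61) recv 87: fwd; pos6(id69) recv 61: drop; pos0(id53) recv 69: fwd
Round 2: pos3(id95) recv 67: drop; pos5(id61) recv 95: fwd; pos6(id69) recv 87: fwd; pos1(id67) recv 69: fwd
Round 3: pos6(id69) recv 95: fwd; pos0(id53) recv 87: fwd; pos2(id57) recv 69: fwd
Round 4: pos0(id53) recv 95: fwd; pos1(id67) recv 87: fwd; pos3(id95) recv 69: drop
Round 5: pos1(id67) recv 95: fwd; pos2(id57) recv 87: fwd
Round 6: pos2(id57) recv 95: fwd; pos3(id95) recv 87: drop
Round 7: pos3(id95) recv 95: ELECTED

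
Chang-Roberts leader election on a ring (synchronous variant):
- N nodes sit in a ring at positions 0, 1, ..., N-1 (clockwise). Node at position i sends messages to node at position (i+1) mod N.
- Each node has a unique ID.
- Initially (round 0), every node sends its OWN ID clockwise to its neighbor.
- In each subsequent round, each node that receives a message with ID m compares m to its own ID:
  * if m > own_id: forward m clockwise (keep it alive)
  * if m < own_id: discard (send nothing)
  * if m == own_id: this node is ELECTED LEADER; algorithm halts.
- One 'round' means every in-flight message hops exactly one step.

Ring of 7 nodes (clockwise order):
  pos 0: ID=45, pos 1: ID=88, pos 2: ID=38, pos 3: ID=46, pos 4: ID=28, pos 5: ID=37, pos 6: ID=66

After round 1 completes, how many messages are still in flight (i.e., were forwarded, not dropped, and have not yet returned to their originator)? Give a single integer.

Round 1: pos1(id88) recv 45: drop; pos2(id38) recv 88: fwd; pos3(id46) recv 38: drop; pos4(id28) recv 46: fwd; pos5(id37) recv 28: drop; pos6(id66) recv 37: drop; pos0(id45) recv 66: fwd
After round 1: 3 messages still in flight

Answer: 3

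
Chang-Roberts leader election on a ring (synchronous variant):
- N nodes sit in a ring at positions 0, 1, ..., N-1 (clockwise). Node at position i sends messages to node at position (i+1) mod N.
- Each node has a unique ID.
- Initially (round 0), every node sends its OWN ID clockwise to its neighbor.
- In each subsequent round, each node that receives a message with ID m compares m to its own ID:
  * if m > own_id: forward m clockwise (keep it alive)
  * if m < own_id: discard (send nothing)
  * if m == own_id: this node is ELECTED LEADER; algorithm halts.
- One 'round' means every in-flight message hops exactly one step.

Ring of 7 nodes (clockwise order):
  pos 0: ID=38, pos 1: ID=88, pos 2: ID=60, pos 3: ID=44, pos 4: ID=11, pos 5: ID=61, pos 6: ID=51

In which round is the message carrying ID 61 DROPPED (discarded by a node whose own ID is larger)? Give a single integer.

Answer: 3

Derivation:
Round 1: pos1(id88) recv 38: drop; pos2(id60) recv 88: fwd; pos3(id44) recv 60: fwd; pos4(id11) recv 44: fwd; pos5(id61) recv 11: drop; pos6(id51) recv 61: fwd; pos0(id38) recv 51: fwd
Round 2: pos3(id44) recv 88: fwd; pos4(id11) recv 60: fwd; pos5(id61) recv 44: drop; pos0(id38) recv 61: fwd; pos1(id88) recv 51: drop
Round 3: pos4(id11) recv 88: fwd; pos5(id61) recv 60: drop; pos1(id88) recv 61: drop
Round 4: pos5(id61) recv 88: fwd
Round 5: pos6(id51) recv 88: fwd
Round 6: pos0(id38) recv 88: fwd
Round 7: pos1(id88) recv 88: ELECTED
Message ID 61 originates at pos 5; dropped at pos 1 in round 3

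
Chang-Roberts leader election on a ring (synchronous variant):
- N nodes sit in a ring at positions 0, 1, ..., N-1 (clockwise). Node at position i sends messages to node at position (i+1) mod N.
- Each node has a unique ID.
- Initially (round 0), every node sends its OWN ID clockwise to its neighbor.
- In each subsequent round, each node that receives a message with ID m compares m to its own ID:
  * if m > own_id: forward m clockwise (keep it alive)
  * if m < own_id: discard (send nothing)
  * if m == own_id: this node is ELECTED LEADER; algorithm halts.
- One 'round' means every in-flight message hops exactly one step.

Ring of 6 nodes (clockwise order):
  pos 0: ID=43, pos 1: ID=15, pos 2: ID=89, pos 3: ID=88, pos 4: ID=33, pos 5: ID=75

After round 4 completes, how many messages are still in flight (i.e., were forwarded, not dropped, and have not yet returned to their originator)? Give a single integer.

Round 1: pos1(id15) recv 43: fwd; pos2(id89) recv 15: drop; pos3(id88) recv 89: fwd; pos4(id33) recv 88: fwd; pos5(id75) recv 33: drop; pos0(id43) recv 75: fwd
Round 2: pos2(id89) recv 43: drop; pos4(id33) recv 89: fwd; pos5(id75) recv 88: fwd; pos1(id15) recv 75: fwd
Round 3: pos5(id75) recv 89: fwd; pos0(id43) recv 88: fwd; pos2(id89) recv 75: drop
Round 4: pos0(id43) recv 89: fwd; pos1(id15) recv 88: fwd
After round 4: 2 messages still in flight

Answer: 2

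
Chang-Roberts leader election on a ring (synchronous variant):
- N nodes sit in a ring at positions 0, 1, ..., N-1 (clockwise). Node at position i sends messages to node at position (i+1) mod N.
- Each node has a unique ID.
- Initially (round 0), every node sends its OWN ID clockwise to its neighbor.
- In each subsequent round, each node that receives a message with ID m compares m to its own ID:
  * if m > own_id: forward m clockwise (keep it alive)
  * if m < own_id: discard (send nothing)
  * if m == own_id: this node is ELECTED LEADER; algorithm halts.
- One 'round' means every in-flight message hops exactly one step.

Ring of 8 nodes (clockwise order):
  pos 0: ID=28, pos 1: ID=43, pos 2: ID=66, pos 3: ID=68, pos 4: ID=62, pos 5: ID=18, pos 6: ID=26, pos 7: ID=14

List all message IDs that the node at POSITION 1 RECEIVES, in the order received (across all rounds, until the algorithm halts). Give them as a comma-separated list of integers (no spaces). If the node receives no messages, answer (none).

Round 1: pos1(id43) recv 28: drop; pos2(id66) recv 43: drop; pos3(id68) recv 66: drop; pos4(id62) recv 68: fwd; pos5(id18) recv 62: fwd; pos6(id26) recv 18: drop; pos7(id14) recv 26: fwd; pos0(id28) recv 14: drop
Round 2: pos5(id18) recv 68: fwd; pos6(id26) recv 62: fwd; pos0(id28) recv 26: drop
Round 3: pos6(id26) recv 68: fwd; pos7(id14) recv 62: fwd
Round 4: pos7(id14) recv 68: fwd; pos0(id28) recv 62: fwd
Round 5: pos0(id28) recv 68: fwd; pos1(id43) recv 62: fwd
Round 6: pos1(id43) recv 68: fwd; pos2(id66) recv 62: drop
Round 7: pos2(id66) recv 68: fwd
Round 8: pos3(id68) recv 68: ELECTED

Answer: 28,62,68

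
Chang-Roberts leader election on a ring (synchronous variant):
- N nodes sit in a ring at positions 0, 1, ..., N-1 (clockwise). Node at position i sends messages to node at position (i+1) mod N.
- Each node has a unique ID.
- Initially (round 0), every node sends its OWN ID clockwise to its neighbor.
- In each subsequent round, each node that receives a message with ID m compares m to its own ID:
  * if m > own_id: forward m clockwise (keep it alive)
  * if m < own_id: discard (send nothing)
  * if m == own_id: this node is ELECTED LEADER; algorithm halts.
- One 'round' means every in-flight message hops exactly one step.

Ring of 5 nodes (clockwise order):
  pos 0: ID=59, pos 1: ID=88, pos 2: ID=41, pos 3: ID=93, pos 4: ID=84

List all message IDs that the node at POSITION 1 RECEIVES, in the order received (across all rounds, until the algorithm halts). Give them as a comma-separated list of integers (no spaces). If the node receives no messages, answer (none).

Round 1: pos1(id88) recv 59: drop; pos2(id41) recv 88: fwd; pos3(id93) recv 41: drop; pos4(id84) recv 93: fwd; pos0(id59) recv 84: fwd
Round 2: pos3(id93) recv 88: drop; pos0(id59) recv 93: fwd; pos1(id88) recv 84: drop
Round 3: pos1(id88) recv 93: fwd
Round 4: pos2(id41) recv 93: fwd
Round 5: pos3(id93) recv 93: ELECTED

Answer: 59,84,93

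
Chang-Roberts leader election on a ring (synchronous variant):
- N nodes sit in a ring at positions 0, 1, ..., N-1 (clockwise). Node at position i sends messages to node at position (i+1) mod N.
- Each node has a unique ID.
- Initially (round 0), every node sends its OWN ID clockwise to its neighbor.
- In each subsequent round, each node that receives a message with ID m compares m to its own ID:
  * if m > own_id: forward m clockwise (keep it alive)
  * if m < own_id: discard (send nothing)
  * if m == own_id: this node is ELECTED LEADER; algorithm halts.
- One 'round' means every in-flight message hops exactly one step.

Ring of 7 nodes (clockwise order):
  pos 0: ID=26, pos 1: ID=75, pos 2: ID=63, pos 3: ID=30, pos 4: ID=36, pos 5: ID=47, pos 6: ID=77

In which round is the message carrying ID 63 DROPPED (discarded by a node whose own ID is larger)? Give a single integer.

Answer: 4

Derivation:
Round 1: pos1(id75) recv 26: drop; pos2(id63) recv 75: fwd; pos3(id30) recv 63: fwd; pos4(id36) recv 30: drop; pos5(id47) recv 36: drop; pos6(id77) recv 47: drop; pos0(id26) recv 77: fwd
Round 2: pos3(id30) recv 75: fwd; pos4(id36) recv 63: fwd; pos1(id75) recv 77: fwd
Round 3: pos4(id36) recv 75: fwd; pos5(id47) recv 63: fwd; pos2(id63) recv 77: fwd
Round 4: pos5(id47) recv 75: fwd; pos6(id77) recv 63: drop; pos3(id30) recv 77: fwd
Round 5: pos6(id77) recv 75: drop; pos4(id36) recv 77: fwd
Round 6: pos5(id47) recv 77: fwd
Round 7: pos6(id77) recv 77: ELECTED
Message ID 63 originates at pos 2; dropped at pos 6 in round 4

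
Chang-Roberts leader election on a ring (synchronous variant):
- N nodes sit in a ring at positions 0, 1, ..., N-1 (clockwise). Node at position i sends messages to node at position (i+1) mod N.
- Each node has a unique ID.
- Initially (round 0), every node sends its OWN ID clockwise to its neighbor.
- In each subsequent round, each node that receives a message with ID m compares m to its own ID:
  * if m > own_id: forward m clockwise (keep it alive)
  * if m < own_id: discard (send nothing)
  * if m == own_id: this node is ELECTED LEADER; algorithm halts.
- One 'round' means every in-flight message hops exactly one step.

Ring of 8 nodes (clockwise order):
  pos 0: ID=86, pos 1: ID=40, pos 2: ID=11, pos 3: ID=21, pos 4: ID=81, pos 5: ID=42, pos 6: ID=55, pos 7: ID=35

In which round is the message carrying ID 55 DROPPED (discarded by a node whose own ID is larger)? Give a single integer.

Round 1: pos1(id40) recv 86: fwd; pos2(id11) recv 40: fwd; pos3(id21) recv 11: drop; pos4(id81) recv 21: drop; pos5(id42) recv 81: fwd; pos6(id55) recv 42: drop; pos7(id35) recv 55: fwd; pos0(id86) recv 35: drop
Round 2: pos2(id11) recv 86: fwd; pos3(id21) recv 40: fwd; pos6(id55) recv 81: fwd; pos0(id86) recv 55: drop
Round 3: pos3(id21) recv 86: fwd; pos4(id81) recv 40: drop; pos7(id35) recv 81: fwd
Round 4: pos4(id81) recv 86: fwd; pos0(id86) recv 81: drop
Round 5: pos5(id42) recv 86: fwd
Round 6: pos6(id55) recv 86: fwd
Round 7: pos7(id35) recv 86: fwd
Round 8: pos0(id86) recv 86: ELECTED
Message ID 55 originates at pos 6; dropped at pos 0 in round 2

Answer: 2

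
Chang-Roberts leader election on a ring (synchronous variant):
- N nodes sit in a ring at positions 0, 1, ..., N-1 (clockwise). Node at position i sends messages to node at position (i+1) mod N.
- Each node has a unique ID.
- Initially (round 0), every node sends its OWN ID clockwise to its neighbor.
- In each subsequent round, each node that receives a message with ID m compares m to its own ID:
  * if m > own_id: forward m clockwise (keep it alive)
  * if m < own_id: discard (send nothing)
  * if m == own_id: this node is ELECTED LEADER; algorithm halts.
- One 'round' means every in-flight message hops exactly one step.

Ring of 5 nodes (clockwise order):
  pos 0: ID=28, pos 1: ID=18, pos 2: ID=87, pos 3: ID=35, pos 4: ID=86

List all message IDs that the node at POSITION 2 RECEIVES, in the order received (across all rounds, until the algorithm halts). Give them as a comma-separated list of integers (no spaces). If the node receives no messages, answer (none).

Round 1: pos1(id18) recv 28: fwd; pos2(id87) recv 18: drop; pos3(id35) recv 87: fwd; pos4(id86) recv 35: drop; pos0(id28) recv 86: fwd
Round 2: pos2(id87) recv 28: drop; pos4(id86) recv 87: fwd; pos1(id18) recv 86: fwd
Round 3: pos0(id28) recv 87: fwd; pos2(id87) recv 86: drop
Round 4: pos1(id18) recv 87: fwd
Round 5: pos2(id87) recv 87: ELECTED

Answer: 18,28,86,87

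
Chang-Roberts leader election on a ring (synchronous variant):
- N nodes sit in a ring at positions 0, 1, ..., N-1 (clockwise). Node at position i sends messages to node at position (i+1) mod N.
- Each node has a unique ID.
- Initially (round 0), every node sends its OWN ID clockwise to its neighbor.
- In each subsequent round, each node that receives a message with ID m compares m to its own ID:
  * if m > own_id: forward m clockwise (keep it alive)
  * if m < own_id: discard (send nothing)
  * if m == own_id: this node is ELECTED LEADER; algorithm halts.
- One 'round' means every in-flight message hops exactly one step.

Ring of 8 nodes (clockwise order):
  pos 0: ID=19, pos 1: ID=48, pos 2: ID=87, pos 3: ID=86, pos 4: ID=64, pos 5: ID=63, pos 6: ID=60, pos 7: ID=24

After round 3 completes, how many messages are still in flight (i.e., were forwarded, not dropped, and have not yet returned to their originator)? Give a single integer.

Round 1: pos1(id48) recv 19: drop; pos2(id87) recv 48: drop; pos3(id86) recv 87: fwd; pos4(id64) recv 86: fwd; pos5(id63) recv 64: fwd; pos6(id60) recv 63: fwd; pos7(id24) recv 60: fwd; pos0(id19) recv 24: fwd
Round 2: pos4(id64) recv 87: fwd; pos5(id63) recv 86: fwd; pos6(id60) recv 64: fwd; pos7(id24) recv 63: fwd; pos0(id19) recv 60: fwd; pos1(id48) recv 24: drop
Round 3: pos5(id63) recv 87: fwd; pos6(id60) recv 86: fwd; pos7(id24) recv 64: fwd; pos0(id19) recv 63: fwd; pos1(id48) recv 60: fwd
After round 3: 5 messages still in flight

Answer: 5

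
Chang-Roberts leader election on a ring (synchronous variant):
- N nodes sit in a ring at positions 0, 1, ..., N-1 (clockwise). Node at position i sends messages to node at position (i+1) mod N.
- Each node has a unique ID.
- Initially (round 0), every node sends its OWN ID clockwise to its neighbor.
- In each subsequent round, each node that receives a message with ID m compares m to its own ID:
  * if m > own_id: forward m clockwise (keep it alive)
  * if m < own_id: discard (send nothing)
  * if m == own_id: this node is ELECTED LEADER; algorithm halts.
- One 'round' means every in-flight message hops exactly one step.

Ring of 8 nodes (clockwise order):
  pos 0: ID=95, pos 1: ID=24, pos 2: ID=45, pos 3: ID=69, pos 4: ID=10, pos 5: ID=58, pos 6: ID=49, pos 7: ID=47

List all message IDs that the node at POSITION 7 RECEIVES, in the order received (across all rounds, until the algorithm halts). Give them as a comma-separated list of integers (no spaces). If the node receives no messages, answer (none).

Answer: 49,58,69,95

Derivation:
Round 1: pos1(id24) recv 95: fwd; pos2(id45) recv 24: drop; pos3(id69) recv 45: drop; pos4(id10) recv 69: fwd; pos5(id58) recv 10: drop; pos6(id49) recv 58: fwd; pos7(id47) recv 49: fwd; pos0(id95) recv 47: drop
Round 2: pos2(id45) recv 95: fwd; pos5(id58) recv 69: fwd; pos7(id47) recv 58: fwd; pos0(id95) recv 49: drop
Round 3: pos3(id69) recv 95: fwd; pos6(id49) recv 69: fwd; pos0(id95) recv 58: drop
Round 4: pos4(id10) recv 95: fwd; pos7(id47) recv 69: fwd
Round 5: pos5(id58) recv 95: fwd; pos0(id95) recv 69: drop
Round 6: pos6(id49) recv 95: fwd
Round 7: pos7(id47) recv 95: fwd
Round 8: pos0(id95) recv 95: ELECTED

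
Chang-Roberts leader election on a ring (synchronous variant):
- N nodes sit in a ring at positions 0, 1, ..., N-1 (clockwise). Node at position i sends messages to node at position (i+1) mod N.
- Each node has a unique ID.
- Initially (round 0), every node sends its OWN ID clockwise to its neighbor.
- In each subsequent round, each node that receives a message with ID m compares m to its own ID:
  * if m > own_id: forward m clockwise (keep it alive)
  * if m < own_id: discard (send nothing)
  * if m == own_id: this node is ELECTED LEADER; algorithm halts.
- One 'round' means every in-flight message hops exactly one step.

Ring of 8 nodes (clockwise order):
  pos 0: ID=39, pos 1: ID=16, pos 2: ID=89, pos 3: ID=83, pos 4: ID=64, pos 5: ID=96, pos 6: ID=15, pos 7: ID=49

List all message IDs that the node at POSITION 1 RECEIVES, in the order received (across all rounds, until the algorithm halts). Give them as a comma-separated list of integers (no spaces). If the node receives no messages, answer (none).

Round 1: pos1(id16) recv 39: fwd; pos2(id89) recv 16: drop; pos3(id83) recv 89: fwd; pos4(id64) recv 83: fwd; pos5(id96) recv 64: drop; pos6(id15) recv 96: fwd; pos7(id49) recv 15: drop; pos0(id39) recv 49: fwd
Round 2: pos2(id89) recv 39: drop; pos4(id64) recv 89: fwd; pos5(id96) recv 83: drop; pos7(id49) recv 96: fwd; pos1(id16) recv 49: fwd
Round 3: pos5(id96) recv 89: drop; pos0(id39) recv 96: fwd; pos2(id89) recv 49: drop
Round 4: pos1(id16) recv 96: fwd
Round 5: pos2(id89) recv 96: fwd
Round 6: pos3(id83) recv 96: fwd
Round 7: pos4(id64) recv 96: fwd
Round 8: pos5(id96) recv 96: ELECTED

Answer: 39,49,96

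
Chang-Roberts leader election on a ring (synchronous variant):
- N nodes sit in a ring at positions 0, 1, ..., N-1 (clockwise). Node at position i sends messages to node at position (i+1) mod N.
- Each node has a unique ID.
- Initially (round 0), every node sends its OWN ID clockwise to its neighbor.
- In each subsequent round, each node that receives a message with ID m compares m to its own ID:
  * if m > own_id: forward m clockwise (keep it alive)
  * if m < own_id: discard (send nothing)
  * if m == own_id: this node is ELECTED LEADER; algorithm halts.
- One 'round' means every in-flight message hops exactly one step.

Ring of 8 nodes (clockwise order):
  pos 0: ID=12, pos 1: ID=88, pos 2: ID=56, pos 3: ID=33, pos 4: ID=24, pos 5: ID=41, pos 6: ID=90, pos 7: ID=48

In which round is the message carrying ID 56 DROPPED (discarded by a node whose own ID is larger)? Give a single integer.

Round 1: pos1(id88) recv 12: drop; pos2(id56) recv 88: fwd; pos3(id33) recv 56: fwd; pos4(id24) recv 33: fwd; pos5(id41) recv 24: drop; pos6(id90) recv 41: drop; pos7(id48) recv 90: fwd; pos0(id12) recv 48: fwd
Round 2: pos3(id33) recv 88: fwd; pos4(id24) recv 56: fwd; pos5(id41) recv 33: drop; pos0(id12) recv 90: fwd; pos1(id88) recv 48: drop
Round 3: pos4(id24) recv 88: fwd; pos5(id41) recv 56: fwd; pos1(id88) recv 90: fwd
Round 4: pos5(id41) recv 88: fwd; pos6(id90) recv 56: drop; pos2(id56) recv 90: fwd
Round 5: pos6(id90) recv 88: drop; pos3(id33) recv 90: fwd
Round 6: pos4(id24) recv 90: fwd
Round 7: pos5(id41) recv 90: fwd
Round 8: pos6(id90) recv 90: ELECTED
Message ID 56 originates at pos 2; dropped at pos 6 in round 4

Answer: 4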